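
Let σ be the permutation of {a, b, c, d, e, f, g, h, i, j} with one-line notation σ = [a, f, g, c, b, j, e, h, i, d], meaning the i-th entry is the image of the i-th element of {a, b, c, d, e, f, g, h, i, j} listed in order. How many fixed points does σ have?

The fixed points (elements with σ(x) = x) are {a, h, i}, so there are 3.

3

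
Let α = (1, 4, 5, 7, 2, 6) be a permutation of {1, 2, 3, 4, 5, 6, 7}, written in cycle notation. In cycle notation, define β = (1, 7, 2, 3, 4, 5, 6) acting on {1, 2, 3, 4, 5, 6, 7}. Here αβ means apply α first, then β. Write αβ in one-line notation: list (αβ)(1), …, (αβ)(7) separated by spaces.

(αβ)(x) = β(α(x)). Computing each image: β(α(1)) = β(4) = 5, β(α(2)) = β(6) = 1, β(α(3)) = β(3) = 4, β(α(4)) = β(5) = 6, β(α(5)) = β(7) = 2, β(α(6)) = β(1) = 7, β(α(7)) = β(2) = 3.
Hence αβ = [5 1 4 6 2 7 3].

5 1 4 6 2 7 3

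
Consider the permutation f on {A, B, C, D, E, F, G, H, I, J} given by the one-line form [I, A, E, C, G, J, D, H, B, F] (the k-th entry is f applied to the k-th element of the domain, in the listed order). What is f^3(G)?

Tracing G → D → … returns to G after 4 steps, so G lies in a 4-cycle (C, E, G, D).
Stepping 3 places around the cycle: G → D → C → E.

E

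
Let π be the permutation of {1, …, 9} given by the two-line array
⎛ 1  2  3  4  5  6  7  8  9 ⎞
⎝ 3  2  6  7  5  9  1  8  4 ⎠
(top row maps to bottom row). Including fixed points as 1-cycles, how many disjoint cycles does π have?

The cycle decomposition is (1 3 6 9 4 7)(2)(5)(8), which has 4 cycles (counting 1-cycles).

4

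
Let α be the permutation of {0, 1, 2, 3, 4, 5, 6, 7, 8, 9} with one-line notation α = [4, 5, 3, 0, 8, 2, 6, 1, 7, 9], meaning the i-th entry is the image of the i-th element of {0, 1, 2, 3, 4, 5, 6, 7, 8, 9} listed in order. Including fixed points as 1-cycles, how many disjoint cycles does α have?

3

The cycle decomposition is (0, 4, 8, 7, 1, 5, 2, 3)(6)(9), which has 3 cycles (counting 1-cycles).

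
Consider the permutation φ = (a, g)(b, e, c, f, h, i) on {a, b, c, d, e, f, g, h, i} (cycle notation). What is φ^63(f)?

f lies in the 6-cycle (b, e, c, f, h, i).
Powers repeat with period 6 on this cycle, and 63 mod 6 = 3, so φ^63(f) = φ^3(f).
Advancing 3 steps from f: f → h → i → b.

b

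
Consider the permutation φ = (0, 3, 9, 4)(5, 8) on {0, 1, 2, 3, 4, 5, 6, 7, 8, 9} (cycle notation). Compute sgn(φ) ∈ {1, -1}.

The cycle lengths are 4, 2, 1, 1, 1, 1.
A cycle is odd iff its length is even; φ has 2 even-length cycles, so sgn(φ) = (−1)^2 and φ is even.

1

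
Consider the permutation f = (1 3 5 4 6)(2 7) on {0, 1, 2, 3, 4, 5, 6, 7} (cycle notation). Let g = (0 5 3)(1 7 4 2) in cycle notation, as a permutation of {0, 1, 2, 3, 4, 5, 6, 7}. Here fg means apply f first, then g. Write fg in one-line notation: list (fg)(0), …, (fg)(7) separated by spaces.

(fg)(x) = g(f(x)). Computing each image: g(f(0)) = g(0) = 5, g(f(1)) = g(3) = 0, g(f(2)) = g(7) = 4, g(f(3)) = g(5) = 3, g(f(4)) = g(6) = 6, g(f(5)) = g(4) = 2, g(f(6)) = g(1) = 7, g(f(7)) = g(2) = 1.
Hence fg = [5 0 4 3 6 2 7 1].

5 0 4 3 6 2 7 1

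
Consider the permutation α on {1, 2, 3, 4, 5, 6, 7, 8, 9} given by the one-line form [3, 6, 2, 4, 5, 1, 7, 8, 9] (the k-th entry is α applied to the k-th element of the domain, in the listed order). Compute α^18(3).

Tracing 3 → 2 → … returns to 3 after 4 steps, so 3 lies in a 4-cycle (1, 3, 2, 6).
On a 4-cycle, α^4 is the identity, so α^18 = α^2 there (18 ≡ 2 mod 4).
Advancing 2 steps from 3: 3 → 2 → 6.

6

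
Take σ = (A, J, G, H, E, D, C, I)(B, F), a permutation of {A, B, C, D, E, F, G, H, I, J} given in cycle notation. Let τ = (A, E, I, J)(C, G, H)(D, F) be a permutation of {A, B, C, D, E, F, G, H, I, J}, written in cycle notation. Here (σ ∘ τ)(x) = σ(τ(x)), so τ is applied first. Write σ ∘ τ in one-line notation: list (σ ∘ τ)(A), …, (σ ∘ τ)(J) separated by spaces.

D F H B A C E I G J

For each element, apply τ then σ: A → E → D; B → B → F; C → G → H; D → F → B; E → I → A; F → D → C; G → H → E; H → C → I; I → J → G; J → A → J.
Collecting the images, σ ∘ τ = [D F H B A C E I G J].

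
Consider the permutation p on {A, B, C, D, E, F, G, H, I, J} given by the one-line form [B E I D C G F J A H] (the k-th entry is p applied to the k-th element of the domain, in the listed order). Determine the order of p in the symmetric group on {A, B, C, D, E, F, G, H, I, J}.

10

The disjoint-cycle form of p has cycle lengths 5, 2, 2, 1.
The order of p is the least common multiple of its cycle lengths: lcm(5, 2, 2) = 10.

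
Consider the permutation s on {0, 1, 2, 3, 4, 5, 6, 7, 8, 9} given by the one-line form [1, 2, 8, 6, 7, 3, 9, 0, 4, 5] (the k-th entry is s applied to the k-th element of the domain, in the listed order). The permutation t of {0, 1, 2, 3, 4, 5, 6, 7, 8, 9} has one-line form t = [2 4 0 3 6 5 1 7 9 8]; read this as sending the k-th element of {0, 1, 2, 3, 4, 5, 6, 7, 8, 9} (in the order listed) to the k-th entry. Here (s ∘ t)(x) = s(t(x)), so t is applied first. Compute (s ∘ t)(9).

4

First apply t: t(9) = 8, then s(8) = 4. Thus (s ∘ t)(9) = 4.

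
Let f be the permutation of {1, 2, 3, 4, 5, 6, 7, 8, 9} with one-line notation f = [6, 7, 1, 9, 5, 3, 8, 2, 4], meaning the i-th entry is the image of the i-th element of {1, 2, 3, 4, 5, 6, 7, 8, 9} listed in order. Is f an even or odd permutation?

In disjoint-cycle form the cycle lengths are 3, 3, 2, 1.
A cycle is odd iff its length is even; f has 1 even-length cycle, so sgn(f) = (−1)^1 and f is odd.

odd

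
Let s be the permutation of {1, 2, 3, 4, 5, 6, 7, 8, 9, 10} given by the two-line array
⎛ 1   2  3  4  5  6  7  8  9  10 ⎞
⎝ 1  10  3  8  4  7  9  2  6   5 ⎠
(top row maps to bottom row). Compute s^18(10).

8

Tracing 10 → 5 → … returns to 10 after 5 steps, so 10 lies in a 5-cycle (2, 10, 5, 4, 8).
On a 5-cycle, s^5 is the identity, so s^18 = s^3 there (18 ≡ 3 mod 5).
Stepping 3 places around the cycle: 10 → 5 → 4 → 8.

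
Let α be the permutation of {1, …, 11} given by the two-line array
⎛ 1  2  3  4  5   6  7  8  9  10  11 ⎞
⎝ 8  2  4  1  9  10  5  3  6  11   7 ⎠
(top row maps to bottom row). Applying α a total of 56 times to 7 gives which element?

Tracing 7 → 5 → … returns to 7 after 6 steps, so 7 lies in a 6-cycle (5, 9, 6, 10, 11, 7).
On a 6-cycle, α^6 is the identity, so α^56 = α^2 there (56 ≡ 2 mod 6).
Stepping 2 places around the cycle: 7 → 5 → 9.

9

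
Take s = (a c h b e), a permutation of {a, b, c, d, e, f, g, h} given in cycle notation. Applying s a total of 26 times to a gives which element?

a lies in the 5-cycle (a c h b e).
Since the cycle has length 5, s^26 acts on it the same as s^1 (26 mod 5 = 1).
Stepping 1 place around the cycle: a → c.

c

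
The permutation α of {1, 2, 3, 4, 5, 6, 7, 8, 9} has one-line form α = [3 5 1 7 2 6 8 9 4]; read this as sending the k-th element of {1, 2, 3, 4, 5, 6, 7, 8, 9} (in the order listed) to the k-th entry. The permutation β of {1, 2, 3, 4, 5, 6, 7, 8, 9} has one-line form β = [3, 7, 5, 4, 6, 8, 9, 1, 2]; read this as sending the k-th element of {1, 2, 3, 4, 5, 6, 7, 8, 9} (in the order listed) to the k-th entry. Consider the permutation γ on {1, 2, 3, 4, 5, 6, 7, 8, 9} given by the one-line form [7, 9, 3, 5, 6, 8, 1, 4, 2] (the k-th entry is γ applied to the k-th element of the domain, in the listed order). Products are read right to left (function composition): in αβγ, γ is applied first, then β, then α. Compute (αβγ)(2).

Apply the permutations in order: γ(2) = 9, then β(9) = 2, then α(2) = 5. So (αβγ)(2) = 5.

5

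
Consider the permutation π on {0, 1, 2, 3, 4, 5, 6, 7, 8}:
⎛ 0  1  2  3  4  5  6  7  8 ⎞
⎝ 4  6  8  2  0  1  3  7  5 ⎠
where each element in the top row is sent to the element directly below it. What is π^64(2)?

6

Tracing 2 → 8 → … returns to 2 after 6 steps, so 2 lies in a 6-cycle (1, 6, 3, 2, 8, 5).
Since the cycle has length 6, π^64 acts on it the same as π^4 (64 mod 6 = 4).
Advancing 4 steps from 2: 2 → 8 → 5 → 1 → 6.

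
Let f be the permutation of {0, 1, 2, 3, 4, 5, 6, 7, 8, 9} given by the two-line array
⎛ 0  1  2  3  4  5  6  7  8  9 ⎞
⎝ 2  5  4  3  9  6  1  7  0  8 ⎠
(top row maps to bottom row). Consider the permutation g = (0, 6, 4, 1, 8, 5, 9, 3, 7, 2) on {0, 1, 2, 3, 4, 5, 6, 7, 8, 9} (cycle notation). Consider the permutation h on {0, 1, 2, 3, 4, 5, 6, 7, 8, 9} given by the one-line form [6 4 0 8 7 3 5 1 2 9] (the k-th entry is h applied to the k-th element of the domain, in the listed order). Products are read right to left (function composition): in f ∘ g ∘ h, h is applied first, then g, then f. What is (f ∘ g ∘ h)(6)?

Apply the permutations in order: h(6) = 5, then g(5) = 9, then f(9) = 8. So (f ∘ g ∘ h)(6) = 8.

8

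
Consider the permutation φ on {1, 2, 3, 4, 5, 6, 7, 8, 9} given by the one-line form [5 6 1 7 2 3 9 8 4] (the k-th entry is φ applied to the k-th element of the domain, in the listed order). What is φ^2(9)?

Tracing 9 → 4 → … returns to 9 after 3 steps, so 9 lies in a 3-cycle (4, 7, 9).
Stepping 2 places around the cycle: 9 → 4 → 7.

7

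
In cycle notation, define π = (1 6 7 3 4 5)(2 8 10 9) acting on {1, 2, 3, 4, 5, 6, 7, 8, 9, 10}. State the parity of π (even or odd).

even

The cycle lengths are 6, 4.
A cycle of length ℓ contributes ℓ−1 transpositions, so π is a product of 5 + 3 = 8 transpositions — even.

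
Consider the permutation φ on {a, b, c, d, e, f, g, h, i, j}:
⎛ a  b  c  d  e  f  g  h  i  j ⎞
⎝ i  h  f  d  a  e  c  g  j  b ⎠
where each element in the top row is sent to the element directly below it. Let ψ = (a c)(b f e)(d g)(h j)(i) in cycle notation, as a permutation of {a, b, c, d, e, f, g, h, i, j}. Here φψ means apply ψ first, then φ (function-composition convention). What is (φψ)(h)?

ψ(h) = j, then φ(j) = b; composing gives (φψ)(h) = b.

b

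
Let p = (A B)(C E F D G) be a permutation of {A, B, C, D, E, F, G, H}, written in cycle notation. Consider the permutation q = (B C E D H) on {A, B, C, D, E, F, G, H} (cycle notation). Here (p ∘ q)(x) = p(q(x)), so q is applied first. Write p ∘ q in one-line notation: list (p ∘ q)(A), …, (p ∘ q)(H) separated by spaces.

Chase each element through q then p: A → A → B; B → C → E; C → E → F; D → H → H; E → D → G; F → F → D; G → G → C; H → B → A.
Collecting the images, p ∘ q = [B E F H G D C A].

B E F H G D C A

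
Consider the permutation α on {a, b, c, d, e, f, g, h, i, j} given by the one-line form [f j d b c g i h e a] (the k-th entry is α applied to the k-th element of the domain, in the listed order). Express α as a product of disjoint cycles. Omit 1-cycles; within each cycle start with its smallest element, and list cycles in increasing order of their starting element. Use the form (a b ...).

Iterating α from a gives a → f → g → i → e → c → d → b → j → a; that is the 9-cycle (a f g i e c d b j).
Repeating from the next unused element and collecting all non-trivial cycles gives (a f g i e c d b j).

(a f g i e c d b j)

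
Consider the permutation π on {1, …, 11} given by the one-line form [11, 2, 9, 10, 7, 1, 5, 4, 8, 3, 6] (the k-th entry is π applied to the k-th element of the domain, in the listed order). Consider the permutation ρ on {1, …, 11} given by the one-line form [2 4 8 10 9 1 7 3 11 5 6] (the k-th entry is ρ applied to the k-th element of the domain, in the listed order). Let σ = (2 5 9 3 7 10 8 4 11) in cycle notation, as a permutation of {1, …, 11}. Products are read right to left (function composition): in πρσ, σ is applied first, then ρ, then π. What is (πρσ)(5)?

(πρσ)(5) = π(ρ(σ(5))). σ(5) = 9, then ρ(9) = 11, then π(11) = 6, so the result is 6.

6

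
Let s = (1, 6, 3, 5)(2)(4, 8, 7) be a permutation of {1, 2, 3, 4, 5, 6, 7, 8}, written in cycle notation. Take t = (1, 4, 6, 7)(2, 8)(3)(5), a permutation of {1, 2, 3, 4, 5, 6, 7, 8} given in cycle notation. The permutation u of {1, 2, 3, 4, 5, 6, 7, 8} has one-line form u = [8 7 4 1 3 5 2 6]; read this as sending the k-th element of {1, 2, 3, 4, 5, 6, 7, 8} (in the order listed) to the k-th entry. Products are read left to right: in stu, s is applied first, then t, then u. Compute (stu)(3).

Apply the permutations in order: s(3) = 5, then t(5) = 5, then u(5) = 3. So (stu)(3) = 3.

3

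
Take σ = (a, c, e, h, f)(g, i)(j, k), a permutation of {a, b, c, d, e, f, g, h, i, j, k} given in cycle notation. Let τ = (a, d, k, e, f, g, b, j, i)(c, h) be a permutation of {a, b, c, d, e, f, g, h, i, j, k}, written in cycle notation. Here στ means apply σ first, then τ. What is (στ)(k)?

i

(στ)(k) = τ(σ(k)). σ(k) = j, then τ(j) = i. So (στ)(k) = i.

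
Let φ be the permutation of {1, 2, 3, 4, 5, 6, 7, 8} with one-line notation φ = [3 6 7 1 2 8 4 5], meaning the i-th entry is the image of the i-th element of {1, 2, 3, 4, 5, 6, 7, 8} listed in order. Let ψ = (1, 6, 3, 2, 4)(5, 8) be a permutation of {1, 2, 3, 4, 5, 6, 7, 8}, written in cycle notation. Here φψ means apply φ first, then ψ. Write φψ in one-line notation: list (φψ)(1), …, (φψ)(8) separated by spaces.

2 3 7 6 4 5 1 8

(φψ)(x) = ψ(φ(x)). Computing each image: ψ(φ(1)) = ψ(3) = 2, ψ(φ(2)) = ψ(6) = 3, ψ(φ(3)) = ψ(7) = 7, ψ(φ(4)) = ψ(1) = 6, ψ(φ(5)) = ψ(2) = 4, ψ(φ(6)) = ψ(8) = 5, ψ(φ(7)) = ψ(4) = 1, ψ(φ(8)) = ψ(5) = 8.
Hence φψ = [2 3 7 6 4 5 1 8].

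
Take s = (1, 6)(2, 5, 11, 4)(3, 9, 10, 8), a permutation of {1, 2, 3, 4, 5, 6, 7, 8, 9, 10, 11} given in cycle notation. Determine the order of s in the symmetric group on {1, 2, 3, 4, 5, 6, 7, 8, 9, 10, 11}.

The cycle type of s is (4, 4, 2, 1).
The order of s is the least common multiple of its cycle lengths: lcm(4, 4, 2) = 4.

4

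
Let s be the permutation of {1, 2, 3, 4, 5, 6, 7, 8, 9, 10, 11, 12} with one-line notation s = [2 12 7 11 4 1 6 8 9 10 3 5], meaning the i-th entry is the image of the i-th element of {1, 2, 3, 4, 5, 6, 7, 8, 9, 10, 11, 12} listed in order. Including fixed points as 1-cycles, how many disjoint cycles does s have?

4

The cycle decomposition is (1 2 12 5 4 11 3 7 6)(8)(9)(10), which has 4 cycles (counting 1-cycles).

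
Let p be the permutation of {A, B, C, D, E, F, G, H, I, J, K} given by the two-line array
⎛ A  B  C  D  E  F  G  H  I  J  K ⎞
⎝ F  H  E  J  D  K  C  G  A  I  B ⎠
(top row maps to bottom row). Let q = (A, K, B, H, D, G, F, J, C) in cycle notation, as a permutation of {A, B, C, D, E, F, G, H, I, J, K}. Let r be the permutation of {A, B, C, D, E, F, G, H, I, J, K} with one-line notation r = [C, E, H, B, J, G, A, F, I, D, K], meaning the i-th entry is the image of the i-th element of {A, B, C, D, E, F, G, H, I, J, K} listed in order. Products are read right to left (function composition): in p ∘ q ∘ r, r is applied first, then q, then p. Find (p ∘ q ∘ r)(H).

I

(p ∘ q ∘ r)(H) = p(q(r(H))). r(H) = F, then q(F) = J, then p(J) = I, so the result is I.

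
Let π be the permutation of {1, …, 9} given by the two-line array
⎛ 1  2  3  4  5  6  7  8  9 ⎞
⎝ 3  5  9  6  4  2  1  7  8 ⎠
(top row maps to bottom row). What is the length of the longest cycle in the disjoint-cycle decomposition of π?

5

Decomposing into disjoint cycles gives (1 3 9 8 7)(2 5 4 6); the longest has length 5.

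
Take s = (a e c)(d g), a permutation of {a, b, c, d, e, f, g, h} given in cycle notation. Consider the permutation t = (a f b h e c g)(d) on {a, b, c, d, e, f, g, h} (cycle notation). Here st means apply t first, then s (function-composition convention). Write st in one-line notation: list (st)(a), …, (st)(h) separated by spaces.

f h d g a b e c

For each element, apply t then s: a → f → f; b → h → h; c → g → d; d → d → g; e → c → a; f → b → b; g → a → e; h → e → c.
Collecting the images, st = [f h d g a b e c].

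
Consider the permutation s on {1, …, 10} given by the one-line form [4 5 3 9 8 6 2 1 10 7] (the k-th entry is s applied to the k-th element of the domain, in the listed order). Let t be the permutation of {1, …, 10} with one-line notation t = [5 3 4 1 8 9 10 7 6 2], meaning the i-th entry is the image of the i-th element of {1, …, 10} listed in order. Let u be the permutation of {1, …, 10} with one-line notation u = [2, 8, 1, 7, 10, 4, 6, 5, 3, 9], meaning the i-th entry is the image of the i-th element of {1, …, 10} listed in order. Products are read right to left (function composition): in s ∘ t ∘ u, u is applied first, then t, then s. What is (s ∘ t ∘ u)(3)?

(s ∘ t ∘ u)(3) = s(t(u(3))). u(3) = 1, then t(1) = 5, then s(5) = 8, so the result is 8.

8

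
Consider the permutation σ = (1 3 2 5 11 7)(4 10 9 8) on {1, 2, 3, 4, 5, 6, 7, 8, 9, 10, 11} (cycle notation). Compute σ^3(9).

9 lies in the 4-cycle (4 10 9 8).
Stepping 3 places around the cycle: 9 → 8 → 4 → 10.

10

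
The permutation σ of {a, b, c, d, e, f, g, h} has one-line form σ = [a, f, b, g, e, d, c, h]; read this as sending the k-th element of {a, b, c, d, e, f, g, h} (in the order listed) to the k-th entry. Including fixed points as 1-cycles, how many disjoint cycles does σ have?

4

The cycle decomposition is (a)(b, f, d, g, c)(e)(h), which has 4 cycles (counting 1-cycles).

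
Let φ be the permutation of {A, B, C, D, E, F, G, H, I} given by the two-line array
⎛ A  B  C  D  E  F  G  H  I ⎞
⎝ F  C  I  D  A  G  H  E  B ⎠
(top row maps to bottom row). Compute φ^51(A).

Tracing A → F → … returns to A after 5 steps, so A lies in a 5-cycle (A F G H E).
Since the cycle has length 5, φ^51 acts on it the same as φ^1 (51 mod 5 = 1).
Advancing 1 step from A: A → F.

F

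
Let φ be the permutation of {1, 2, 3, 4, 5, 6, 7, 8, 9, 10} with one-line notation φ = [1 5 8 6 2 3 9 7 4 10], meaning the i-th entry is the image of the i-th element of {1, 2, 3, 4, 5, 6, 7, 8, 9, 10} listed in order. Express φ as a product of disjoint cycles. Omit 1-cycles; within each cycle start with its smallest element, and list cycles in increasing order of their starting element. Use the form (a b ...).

From 2: 2 → 5 → 2, closing the cycle (2 5).
Repeating from the next unused element and collecting all non-trivial cycles gives (2 5)(3 8 7 9 4 6).

(2 5)(3 8 7 9 4 6)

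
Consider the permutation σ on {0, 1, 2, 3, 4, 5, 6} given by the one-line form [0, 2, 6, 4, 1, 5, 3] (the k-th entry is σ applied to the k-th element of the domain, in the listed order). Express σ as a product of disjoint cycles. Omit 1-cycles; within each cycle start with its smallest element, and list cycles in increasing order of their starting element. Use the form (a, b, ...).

Start at 1 and follow images: 1 → 2 → 6 → 3 → 4 → 1, giving the cycle (1, 2, 6, 3, 4).
Repeating from the next unused element and collecting all non-trivial cycles gives (1, 2, 6, 3, 4).

(1, 2, 6, 3, 4)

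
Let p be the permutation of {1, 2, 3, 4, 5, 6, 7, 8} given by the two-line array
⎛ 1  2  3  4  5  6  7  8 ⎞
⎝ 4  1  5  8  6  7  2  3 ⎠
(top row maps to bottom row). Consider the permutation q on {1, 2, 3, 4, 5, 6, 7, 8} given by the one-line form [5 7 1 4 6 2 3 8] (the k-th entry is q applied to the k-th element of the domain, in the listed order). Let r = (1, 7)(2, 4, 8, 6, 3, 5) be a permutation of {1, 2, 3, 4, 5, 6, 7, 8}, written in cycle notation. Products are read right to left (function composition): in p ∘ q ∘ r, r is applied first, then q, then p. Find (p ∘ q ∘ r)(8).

Chase 8: r(8) = 6; q(6) = 2; p(2) = 1. Hence (p ∘ q ∘ r)(8) = 1.

1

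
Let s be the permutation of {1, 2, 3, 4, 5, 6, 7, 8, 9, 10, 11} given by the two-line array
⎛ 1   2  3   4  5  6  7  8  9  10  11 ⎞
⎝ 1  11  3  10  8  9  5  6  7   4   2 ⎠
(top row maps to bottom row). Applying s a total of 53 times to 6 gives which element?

Tracing 6 → 9 → … returns to 6 after 5 steps, so 6 lies in a 5-cycle (5 8 6 9 7).
On a 5-cycle, s^5 is the identity, so s^53 = s^3 there (53 ≡ 3 mod 5).
Advancing 3 steps from 6: 6 → 9 → 7 → 5.

5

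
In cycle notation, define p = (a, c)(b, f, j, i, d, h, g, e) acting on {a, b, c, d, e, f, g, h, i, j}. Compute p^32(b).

b

b lies in the 8-cycle (b, f, j, i, d, h, g, e).
Since the cycle has length 8, p^32 acts on it the same as p^0 (32 mod 8 = 0).
So p^32(b) = b.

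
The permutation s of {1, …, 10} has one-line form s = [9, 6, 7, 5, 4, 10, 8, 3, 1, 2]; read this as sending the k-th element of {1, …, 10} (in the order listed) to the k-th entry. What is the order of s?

The disjoint-cycle form of s has cycle lengths 3, 3, 2, 2.
The order of s is the least common multiple of its cycle lengths: lcm(3, 3, 2, 2) = 6.

6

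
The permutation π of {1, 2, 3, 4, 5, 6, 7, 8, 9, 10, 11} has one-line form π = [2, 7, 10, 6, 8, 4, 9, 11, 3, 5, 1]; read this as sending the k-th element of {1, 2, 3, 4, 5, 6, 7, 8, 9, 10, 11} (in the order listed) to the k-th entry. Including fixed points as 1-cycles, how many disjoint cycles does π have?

The cycle decomposition is (1, 2, 7, 9, 3, 10, 5, 8, 11)(4, 6), which has 2 cycles (counting 1-cycles).

2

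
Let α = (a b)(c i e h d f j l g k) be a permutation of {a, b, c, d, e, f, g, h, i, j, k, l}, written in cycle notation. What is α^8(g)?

g lies in the 10-cycle (c i e h d f j l g k).
Stepping 8 places around the cycle: g → k → c → i → e → h → d → f → j.

j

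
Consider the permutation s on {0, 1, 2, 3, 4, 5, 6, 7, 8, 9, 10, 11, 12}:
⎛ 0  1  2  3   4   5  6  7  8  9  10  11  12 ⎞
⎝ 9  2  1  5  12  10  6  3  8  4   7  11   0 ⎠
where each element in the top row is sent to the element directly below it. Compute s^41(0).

Tracing 0 → 9 → … returns to 0 after 4 steps, so 0 lies in a 4-cycle (0, 9, 4, 12).
Powers repeat with period 4 on this cycle, and 41 mod 4 = 1, so s^41(0) = s^1(0).
Advancing 1 step from 0: 0 → 9.

9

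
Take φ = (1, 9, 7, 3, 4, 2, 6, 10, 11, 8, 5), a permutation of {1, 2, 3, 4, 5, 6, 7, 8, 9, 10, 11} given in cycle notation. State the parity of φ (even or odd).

even

The cycle lengths are 11.
A cycle is odd iff its length is even; φ has 0 even-length cycles, so sgn(φ) = (−1)^0 and φ is even.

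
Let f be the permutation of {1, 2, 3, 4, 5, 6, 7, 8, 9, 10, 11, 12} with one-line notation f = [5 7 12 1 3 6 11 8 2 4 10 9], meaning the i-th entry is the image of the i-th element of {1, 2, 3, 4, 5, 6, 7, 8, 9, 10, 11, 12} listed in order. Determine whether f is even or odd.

odd

In disjoint-cycle form the cycle lengths are 10, 1, 1.
A cycle is odd iff its length is even; f has 1 even-length cycle, so sgn(f) = (−1)^1 and f is odd.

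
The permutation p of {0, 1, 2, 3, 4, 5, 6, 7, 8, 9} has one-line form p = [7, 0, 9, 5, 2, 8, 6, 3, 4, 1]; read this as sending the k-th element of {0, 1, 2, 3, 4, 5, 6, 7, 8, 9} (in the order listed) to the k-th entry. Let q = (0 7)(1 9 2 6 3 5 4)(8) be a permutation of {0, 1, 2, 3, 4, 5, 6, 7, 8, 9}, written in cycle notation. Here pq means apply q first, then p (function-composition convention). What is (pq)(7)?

First apply q: q(7) = 0, then p(0) = 7. Thus (pq)(7) = 7.

7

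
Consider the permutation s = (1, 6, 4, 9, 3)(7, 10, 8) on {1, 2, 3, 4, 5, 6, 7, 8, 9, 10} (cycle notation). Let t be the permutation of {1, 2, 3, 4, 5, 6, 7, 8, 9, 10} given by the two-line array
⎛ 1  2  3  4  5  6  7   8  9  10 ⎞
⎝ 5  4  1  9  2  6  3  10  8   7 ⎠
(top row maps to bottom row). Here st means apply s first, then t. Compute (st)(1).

s(1) = 6, then t(6) = 6; composing gives (st)(1) = 6.

6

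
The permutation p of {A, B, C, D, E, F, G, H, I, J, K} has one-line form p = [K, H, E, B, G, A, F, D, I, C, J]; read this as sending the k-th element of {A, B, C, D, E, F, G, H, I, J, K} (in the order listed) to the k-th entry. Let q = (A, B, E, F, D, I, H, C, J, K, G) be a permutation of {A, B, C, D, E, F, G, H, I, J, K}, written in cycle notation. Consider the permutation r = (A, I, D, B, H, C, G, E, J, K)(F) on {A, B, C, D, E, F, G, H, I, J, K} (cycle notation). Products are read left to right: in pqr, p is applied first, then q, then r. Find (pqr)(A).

E

(pqr)(A) = r(q(p(A))). p(A) = K, then q(K) = G, then r(G) = E, so the result is E.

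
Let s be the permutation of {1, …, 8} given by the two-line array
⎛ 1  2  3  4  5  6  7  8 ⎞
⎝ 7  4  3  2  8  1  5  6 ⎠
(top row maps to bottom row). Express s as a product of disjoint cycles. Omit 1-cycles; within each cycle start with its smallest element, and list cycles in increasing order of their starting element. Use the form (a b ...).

Iterating s from 1 gives 1 → 7 → 5 → 8 → 6 → 1; that is the 5-cycle (1 7 5 8 6).
Continuing from each remaining unvisited element yields (1 7 5 8 6)(2 4).

(1 7 5 8 6)(2 4)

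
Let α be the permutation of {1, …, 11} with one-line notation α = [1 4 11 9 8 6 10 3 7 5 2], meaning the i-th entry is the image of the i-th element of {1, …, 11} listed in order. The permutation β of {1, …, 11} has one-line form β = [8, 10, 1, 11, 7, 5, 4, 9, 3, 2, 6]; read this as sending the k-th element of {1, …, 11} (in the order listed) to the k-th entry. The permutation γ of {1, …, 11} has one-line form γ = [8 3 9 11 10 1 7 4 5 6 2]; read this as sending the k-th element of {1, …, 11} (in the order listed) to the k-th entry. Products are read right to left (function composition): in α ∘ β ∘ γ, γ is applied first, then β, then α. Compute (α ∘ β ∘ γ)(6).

Apply the permutations in order: γ(6) = 1, then β(1) = 8, then α(8) = 3. So (α ∘ β ∘ γ)(6) = 3.

3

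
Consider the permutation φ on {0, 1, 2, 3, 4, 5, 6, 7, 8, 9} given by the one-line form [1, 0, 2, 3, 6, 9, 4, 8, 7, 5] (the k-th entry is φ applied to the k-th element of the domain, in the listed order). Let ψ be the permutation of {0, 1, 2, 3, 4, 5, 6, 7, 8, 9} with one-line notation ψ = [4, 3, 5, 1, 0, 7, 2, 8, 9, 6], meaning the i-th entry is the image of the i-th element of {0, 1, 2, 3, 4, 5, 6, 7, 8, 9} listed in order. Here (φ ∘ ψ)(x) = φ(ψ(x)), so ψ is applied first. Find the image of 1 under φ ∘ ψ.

3

(φ ∘ ψ)(1) = φ(ψ(1)). ψ(1) = 3, then φ(3) = 3. So (φ ∘ ψ)(1) = 3.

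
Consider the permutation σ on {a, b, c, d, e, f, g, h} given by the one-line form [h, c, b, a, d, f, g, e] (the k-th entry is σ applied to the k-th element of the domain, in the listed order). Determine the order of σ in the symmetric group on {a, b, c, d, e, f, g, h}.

4

Decomposing into disjoint cycles gives cycle lengths 4, 2, 1, 1.
The order is lcm(4, 2) = 4.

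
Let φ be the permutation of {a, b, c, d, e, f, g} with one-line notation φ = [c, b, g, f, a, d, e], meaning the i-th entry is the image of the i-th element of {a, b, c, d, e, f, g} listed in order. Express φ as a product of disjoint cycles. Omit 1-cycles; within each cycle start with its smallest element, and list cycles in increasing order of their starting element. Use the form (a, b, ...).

From a: a → c → g → e → a, closing the cycle (a, c, g, e).
Continuing from each remaining unvisited element yields (a, c, g, e)(d, f).

(a, c, g, e)(d, f)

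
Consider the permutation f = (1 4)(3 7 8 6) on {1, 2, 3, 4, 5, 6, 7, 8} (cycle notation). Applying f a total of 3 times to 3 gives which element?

6

3 lies in the 4-cycle (3 7 8 6).
Stepping 3 places around the cycle: 3 → 7 → 8 → 6.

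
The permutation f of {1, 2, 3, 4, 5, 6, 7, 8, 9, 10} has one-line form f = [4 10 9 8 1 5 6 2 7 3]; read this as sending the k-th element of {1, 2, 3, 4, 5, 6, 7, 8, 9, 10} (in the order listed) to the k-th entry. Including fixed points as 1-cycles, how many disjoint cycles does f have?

The cycle decomposition is (1 4 8 2 10 3 9 7 6 5), which has 1 cycle (counting 1-cycles).

1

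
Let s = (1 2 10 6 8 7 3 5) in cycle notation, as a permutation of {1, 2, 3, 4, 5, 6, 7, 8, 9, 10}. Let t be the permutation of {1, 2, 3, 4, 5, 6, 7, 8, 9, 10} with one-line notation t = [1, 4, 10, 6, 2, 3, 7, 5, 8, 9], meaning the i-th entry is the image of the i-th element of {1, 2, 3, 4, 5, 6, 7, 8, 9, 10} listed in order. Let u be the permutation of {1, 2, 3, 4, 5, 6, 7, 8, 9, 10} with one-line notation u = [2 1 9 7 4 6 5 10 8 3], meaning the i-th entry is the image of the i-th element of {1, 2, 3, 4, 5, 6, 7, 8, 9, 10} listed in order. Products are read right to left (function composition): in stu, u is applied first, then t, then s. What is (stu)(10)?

(stu)(10) = s(t(u(10))). u(10) = 3, then t(3) = 10, then s(10) = 6, so the result is 6.

6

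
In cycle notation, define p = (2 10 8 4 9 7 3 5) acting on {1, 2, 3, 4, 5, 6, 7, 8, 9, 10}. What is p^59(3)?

10

3 lies in the 8-cycle (2 10 8 4 9 7 3 5).
Powers repeat with period 8 on this cycle, and 59 mod 8 = 3, so p^59(3) = p^3(3).
Stepping 3 places around the cycle: 3 → 5 → 2 → 10.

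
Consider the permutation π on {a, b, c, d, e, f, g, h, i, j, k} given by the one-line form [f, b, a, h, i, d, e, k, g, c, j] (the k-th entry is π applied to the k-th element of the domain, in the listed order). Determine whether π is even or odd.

In disjoint-cycle form the cycle lengths are 7, 3, 1.
A cycle is odd iff its length is even; π has 0 even-length cycles, so sgn(π) = (−1)^0 and π is even.

even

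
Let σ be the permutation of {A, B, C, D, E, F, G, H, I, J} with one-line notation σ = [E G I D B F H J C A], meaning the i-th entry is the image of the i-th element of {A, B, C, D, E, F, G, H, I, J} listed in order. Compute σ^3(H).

Tracing H → J → … returns to H after 6 steps, so H lies in a 6-cycle (A E B G H J).
Stepping 3 places around the cycle: H → J → A → E.

E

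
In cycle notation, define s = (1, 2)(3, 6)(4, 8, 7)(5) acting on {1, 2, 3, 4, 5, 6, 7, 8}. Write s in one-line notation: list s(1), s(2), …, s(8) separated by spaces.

Each element maps to the next entry in its cycle (wrapping to the front): 1↦2, 2↦1, 3↦6, 4↦8, 5↦5, 6↦3, 7↦4, 8↦7.
Listing these in domain order gives 2 1 6 8 5 3 4 7.

2 1 6 8 5 3 4 7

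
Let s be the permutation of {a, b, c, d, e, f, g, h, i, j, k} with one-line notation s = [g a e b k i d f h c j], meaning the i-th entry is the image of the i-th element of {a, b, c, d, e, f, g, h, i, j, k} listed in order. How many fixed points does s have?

No element satisfies s(x) = x, so there are 0 fixed points.

0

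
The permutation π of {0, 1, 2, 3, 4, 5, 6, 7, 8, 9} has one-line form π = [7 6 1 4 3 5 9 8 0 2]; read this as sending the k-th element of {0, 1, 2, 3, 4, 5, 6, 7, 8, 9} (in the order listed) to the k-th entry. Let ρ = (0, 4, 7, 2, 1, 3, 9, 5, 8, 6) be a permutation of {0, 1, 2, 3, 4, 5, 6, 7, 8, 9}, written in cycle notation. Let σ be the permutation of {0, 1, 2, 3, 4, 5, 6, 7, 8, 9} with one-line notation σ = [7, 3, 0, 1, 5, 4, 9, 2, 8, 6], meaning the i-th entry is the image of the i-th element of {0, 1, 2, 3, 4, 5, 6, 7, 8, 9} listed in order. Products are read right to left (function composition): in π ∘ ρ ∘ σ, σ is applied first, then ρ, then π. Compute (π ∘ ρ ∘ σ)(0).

(π ∘ ρ ∘ σ)(0) = π(ρ(σ(0))). σ(0) = 7, then ρ(7) = 2, then π(2) = 1, so the result is 1.

1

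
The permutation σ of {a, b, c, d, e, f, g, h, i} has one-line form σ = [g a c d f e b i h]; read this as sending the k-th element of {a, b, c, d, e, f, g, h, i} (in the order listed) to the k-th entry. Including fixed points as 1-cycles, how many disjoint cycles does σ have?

The cycle decomposition is (a, g, b)(c)(d)(e, f)(h, i), which has 5 cycles (counting 1-cycles).

5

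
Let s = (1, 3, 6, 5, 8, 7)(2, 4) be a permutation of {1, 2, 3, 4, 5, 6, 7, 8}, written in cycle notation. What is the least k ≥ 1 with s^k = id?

6

The cycle type of s is (6, 2).
Since disjoint cycles commute, ord(s) = lcm(6, 2) = 6.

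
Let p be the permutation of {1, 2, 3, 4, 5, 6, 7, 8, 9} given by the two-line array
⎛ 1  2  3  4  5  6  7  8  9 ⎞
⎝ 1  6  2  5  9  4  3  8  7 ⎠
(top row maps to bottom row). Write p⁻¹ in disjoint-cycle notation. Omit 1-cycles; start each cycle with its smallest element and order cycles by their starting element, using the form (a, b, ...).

(2, 3, 7, 9, 5, 4, 6)

First write p in disjoint cycles: (2, 6, 4, 5, 9, 7, 3).
The inverse reverses every cycle; in canonical form, p⁻¹ = (2, 3, 7, 9, 5, 4, 6).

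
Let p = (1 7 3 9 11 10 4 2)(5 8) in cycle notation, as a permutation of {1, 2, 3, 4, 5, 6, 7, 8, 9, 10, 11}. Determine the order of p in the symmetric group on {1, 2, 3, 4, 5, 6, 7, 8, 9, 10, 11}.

The cycle type of p is (8, 2, 1).
The order is lcm(8, 2) = 8.

8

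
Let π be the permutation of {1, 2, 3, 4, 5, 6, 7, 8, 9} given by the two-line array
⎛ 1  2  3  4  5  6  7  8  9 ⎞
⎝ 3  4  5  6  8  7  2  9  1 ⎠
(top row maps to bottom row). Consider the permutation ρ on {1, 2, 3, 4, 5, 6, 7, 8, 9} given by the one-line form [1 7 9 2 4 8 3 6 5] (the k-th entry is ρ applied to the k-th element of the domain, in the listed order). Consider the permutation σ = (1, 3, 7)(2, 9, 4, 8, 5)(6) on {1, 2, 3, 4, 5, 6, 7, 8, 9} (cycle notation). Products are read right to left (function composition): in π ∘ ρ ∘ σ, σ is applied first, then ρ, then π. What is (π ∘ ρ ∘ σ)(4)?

7

Chase 4: σ(4) = 8; ρ(8) = 6; π(6) = 7. Hence (π ∘ ρ ∘ σ)(4) = 7.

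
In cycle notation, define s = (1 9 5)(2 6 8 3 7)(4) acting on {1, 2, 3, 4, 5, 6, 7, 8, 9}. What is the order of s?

The cycle type of s is (5, 3, 1).
The order is lcm(5, 3) = 15.

15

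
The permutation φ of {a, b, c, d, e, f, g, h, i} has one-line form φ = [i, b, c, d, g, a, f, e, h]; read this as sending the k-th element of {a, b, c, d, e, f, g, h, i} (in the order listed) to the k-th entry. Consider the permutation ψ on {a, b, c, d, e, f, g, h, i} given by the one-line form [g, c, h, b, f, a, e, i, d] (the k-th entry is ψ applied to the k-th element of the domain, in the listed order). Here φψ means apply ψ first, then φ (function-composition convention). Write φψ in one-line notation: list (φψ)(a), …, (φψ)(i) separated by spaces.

f c e b a i g h d

(φψ)(x) = φ(ψ(x)). Computing each image: φ(ψ(a)) = φ(g) = f, φ(ψ(b)) = φ(c) = c, φ(ψ(c)) = φ(h) = e, φ(ψ(d)) = φ(b) = b, φ(ψ(e)) = φ(f) = a, φ(ψ(f)) = φ(a) = i, φ(ψ(g)) = φ(e) = g, φ(ψ(h)) = φ(i) = h, φ(ψ(i)) = φ(d) = d.
Hence φψ = [f c e b a i g h d].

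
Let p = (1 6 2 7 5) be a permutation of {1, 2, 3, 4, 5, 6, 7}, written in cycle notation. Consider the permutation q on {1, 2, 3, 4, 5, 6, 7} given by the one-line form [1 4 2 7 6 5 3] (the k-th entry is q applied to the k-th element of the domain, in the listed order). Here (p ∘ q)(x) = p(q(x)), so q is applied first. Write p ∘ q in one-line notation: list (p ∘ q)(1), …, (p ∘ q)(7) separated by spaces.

6 4 7 5 2 1 3

Chase each element through q then p: 1 → 1 → 6; 2 → 4 → 4; 3 → 2 → 7; 4 → 7 → 5; 5 → 6 → 2; 6 → 5 → 1; 7 → 3 → 3.
So p ∘ q in one-line form is 6 4 7 5 2 1 3.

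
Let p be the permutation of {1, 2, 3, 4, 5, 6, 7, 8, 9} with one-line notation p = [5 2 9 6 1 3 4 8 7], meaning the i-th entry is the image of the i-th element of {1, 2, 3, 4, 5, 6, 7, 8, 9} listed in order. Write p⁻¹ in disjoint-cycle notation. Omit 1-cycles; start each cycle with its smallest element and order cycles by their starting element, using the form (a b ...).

(1 5)(3 6 4 7 9)

First write p in disjoint cycles: (1 5)(3 9 7 4 6).
The inverse reverses every cycle; in canonical form, p⁻¹ = (1 5)(3 6 4 7 9).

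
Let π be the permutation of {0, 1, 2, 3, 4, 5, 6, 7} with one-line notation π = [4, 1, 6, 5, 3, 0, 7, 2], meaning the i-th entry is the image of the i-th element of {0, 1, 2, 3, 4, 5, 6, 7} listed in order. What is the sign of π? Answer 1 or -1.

In disjoint-cycle form the cycle lengths are 4, 3, 1.
A cycle of length ℓ contributes ℓ−1 transpositions, so π is a product of 3 + 2 = 5 transpositions — odd.

-1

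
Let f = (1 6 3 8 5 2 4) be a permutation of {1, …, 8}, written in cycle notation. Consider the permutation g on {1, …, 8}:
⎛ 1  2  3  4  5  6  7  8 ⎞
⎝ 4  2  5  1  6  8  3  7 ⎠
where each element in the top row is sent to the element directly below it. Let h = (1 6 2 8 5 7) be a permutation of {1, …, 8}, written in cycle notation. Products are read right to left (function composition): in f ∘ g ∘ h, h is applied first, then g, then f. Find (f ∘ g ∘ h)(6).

(f ∘ g ∘ h)(6) = f(g(h(6))). h(6) = 2, then g(2) = 2, then f(2) = 4, so the result is 4.

4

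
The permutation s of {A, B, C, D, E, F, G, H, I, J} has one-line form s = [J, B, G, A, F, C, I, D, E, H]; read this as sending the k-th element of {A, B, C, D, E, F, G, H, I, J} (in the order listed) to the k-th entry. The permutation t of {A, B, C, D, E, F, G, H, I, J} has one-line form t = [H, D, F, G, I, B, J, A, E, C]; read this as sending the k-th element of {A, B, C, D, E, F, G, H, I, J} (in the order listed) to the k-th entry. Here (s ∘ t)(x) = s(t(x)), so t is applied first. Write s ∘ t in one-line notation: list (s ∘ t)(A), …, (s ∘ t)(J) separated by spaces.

D A C I E B H J F G

(s ∘ t)(x) = s(t(x)). Computing each image: s(t(A)) = s(H) = D, s(t(B)) = s(D) = A, s(t(C)) = s(F) = C, s(t(D)) = s(G) = I, s(t(E)) = s(I) = E, s(t(F)) = s(B) = B, s(t(G)) = s(J) = H, s(t(H)) = s(A) = J, s(t(I)) = s(E) = F, s(t(J)) = s(C) = G.
Hence s ∘ t = [D A C I E B H J F G].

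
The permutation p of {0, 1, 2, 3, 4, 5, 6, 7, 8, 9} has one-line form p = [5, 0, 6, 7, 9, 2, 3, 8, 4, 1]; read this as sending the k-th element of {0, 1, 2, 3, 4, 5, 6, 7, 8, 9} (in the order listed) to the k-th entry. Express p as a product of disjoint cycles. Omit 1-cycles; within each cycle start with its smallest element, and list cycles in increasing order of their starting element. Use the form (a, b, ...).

Iterating p from 0 gives 0 → 5 → 2 → 6 → 3 → 7 → 8 → 4 → 9 → 1 → 0; that is the 10-cycle (0, 5, 2, 6, 3, 7, 8, 4, 9, 1).
Continuing from each remaining unvisited element yields (0, 5, 2, 6, 3, 7, 8, 4, 9, 1).

(0, 5, 2, 6, 3, 7, 8, 4, 9, 1)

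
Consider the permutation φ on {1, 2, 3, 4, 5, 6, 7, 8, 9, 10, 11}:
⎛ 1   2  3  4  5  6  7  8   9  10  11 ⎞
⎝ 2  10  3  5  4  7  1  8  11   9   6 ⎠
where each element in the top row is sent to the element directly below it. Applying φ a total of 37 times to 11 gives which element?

7

Tracing 11 → 6 → … returns to 11 after 7 steps, so 11 lies in a 7-cycle (1 2 10 9 11 6 7).
Powers repeat with period 7 on this cycle, and 37 mod 7 = 2, so φ^37(11) = φ^2(11).
Stepping 2 places around the cycle: 11 → 6 → 7.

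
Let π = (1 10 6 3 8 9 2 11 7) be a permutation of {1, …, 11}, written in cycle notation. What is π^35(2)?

9

2 lies in the 9-cycle (1 10 6 3 8 9 2 11 7).
Since the cycle has length 9, π^35 acts on it the same as π^8 (35 mod 9 = 8).
Stepping 8 places around the cycle: 2 → 11 → 7 → 1 → 10 → 6 → 3 → 8 → 9.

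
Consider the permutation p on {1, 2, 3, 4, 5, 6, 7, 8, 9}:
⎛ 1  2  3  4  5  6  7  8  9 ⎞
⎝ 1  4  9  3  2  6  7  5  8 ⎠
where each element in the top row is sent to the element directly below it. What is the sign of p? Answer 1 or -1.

-1

In disjoint-cycle form the cycle lengths are 6, 1, 1, 1.
A cycle is odd iff its length is even; p has 1 even-length cycle, so sgn(p) = (−1)^1 and p is odd.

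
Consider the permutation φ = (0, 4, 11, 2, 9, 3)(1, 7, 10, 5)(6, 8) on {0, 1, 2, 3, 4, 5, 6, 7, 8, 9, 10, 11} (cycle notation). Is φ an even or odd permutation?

The cycle lengths are 6, 4, 2.
A cycle of length ℓ contributes ℓ−1 transpositions, so φ is a product of 5 + 3 + 1 = 9 transpositions — odd.

odd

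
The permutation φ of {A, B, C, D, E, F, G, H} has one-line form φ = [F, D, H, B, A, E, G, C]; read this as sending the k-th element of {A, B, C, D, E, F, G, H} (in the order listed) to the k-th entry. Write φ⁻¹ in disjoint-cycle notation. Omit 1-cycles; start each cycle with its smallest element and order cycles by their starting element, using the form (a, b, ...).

(A, E, F)(B, D)(C, H)

First write φ in disjoint cycles: (A, F, E)(B, D)(C, H).
Reversing each cycle (and rotating so the smallest element leads) gives φ⁻¹ = (A, E, F)(B, D)(C, H).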